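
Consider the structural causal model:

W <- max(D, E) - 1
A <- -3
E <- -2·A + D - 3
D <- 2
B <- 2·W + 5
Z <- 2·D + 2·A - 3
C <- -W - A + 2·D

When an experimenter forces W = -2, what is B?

The intervention breaks the incoming arrows to W: W <- max(D, E) - 1 no longer applies, and W = -2.
B = 2·W + 5  [with W=-2]  = 1

1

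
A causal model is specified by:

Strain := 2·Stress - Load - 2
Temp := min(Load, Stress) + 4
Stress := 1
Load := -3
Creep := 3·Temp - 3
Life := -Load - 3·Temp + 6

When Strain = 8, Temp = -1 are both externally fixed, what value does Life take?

12

Setting Strain = 8, Temp = -1 by intervention discards those variables' equations.
Life = -Load - 3·Temp + 6  [with Load=-3, Temp=-1]  = 12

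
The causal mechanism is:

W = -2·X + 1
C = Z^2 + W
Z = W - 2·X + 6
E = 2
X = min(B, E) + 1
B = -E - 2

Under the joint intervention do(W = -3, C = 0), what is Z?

Setting W = -3, C = 0 by intervention discards those variables' equations.
B = -E - 2  [with E=2]  = -4
X = min(B, E) + 1  [with B=-4, E=2]  = -3
Z = W - 2·X + 6  [with W=-3, X=-3]  = 9

9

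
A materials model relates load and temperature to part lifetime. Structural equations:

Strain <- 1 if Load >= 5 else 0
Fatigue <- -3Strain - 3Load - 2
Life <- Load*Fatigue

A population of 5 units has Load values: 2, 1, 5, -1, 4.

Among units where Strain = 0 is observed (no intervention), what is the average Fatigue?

-6.5

E[Fatigue|Strain=0] averages over only the 4 units with Strain=0 (Load = 2, 1, -1, 4): Fatigue = -8, -5, 1, -14, mean -6.5.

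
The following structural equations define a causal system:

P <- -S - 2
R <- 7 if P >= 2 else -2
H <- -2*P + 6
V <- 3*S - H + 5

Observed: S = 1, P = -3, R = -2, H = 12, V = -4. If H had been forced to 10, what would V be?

-2

Intervening sets H = 10 and removes its equation (H <- -2*P + 6).
V = 3*S - H + 5  [with S=1, H=10]  = -2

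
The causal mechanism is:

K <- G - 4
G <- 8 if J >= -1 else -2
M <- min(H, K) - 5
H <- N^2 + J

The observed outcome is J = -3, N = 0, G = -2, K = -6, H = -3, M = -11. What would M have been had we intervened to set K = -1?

Under do(K=-1), the mechanism K <- G - 4 is discarded; K is fixed at -1.
H = N^2 + J  [with N=0, J=-3]  = -3
M = min(H, K) - 5  [with H=-3, K=-1]  = -8

-8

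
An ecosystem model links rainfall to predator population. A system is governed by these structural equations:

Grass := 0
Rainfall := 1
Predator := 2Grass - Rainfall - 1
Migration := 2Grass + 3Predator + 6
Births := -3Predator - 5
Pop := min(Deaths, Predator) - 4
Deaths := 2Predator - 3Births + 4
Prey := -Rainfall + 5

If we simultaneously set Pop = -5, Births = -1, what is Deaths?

3

Under do(Pop = -5, Births = -1), each intervened variable's structural equation is replaced by its fixed value.
Predator = 2Grass - Rainfall - 1  [with Grass=0, Rainfall=1]  = -2
Deaths = 2Predator - 3Births + 4  [with Predator=-2, Births=-1]  = 3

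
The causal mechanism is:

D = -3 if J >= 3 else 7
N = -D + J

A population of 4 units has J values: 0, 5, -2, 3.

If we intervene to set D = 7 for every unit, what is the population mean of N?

-5.5

Under do(D=7), D's equation is replaced by D=7 for every unit. Per-unit N: -7, -2, -9, -4. Mean = -5.5.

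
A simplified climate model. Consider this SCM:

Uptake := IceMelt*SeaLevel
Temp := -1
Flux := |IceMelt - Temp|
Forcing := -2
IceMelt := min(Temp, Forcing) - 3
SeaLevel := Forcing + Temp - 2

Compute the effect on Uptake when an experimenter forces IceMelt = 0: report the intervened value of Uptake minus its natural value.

-25

The intervention breaks the incoming arrows to IceMelt: IceMelt := min(Temp, Forcing) - 3 no longer applies, and IceMelt = 0.
SeaLevel = Forcing + Temp - 2  [with Forcing=-2, Temp=-1]  = -5
Uptake = IceMelt*SeaLevel  [with IceMelt=0, SeaLevel=-5]  = 0
Without intervention: IceMelt = min(Temp, Forcing) - 3  [with Temp=-1, Forcing=-2]  = -5; SeaLevel = Forcing + Temp - 2  [with Forcing=-2, Temp=-1]  = -5; Uptake = IceMelt*SeaLevel  [with IceMelt=-5, SeaLevel=-5]  = 25.
Change = 0 − 25 = -25.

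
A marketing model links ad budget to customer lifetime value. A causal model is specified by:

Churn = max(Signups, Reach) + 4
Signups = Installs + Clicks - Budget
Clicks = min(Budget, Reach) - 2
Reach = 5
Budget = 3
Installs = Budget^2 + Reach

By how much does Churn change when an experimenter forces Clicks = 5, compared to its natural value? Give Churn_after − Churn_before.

4

The intervention breaks the incoming arrows to Clicks: Clicks = min(Budget, Reach) - 2 no longer applies, and Clicks = 5.
Installs = Budget^2 + Reach  [with Budget=3, Reach=5]  = 14
Signups = Installs + Clicks - Budget  [with Installs=14, Clicks=5, Budget=3]  = 16
Churn = max(Signups, Reach) + 4  [with Signups=16, Reach=5]  = 20
Without intervention: Clicks = min(Budget, Reach) - 2  [with Budget=3, Reach=5]  = 1; Installs = Budget^2 + Reach  [with Budget=3, Reach=5]  = 14; Signups = Installs + Clicks - Budget  [with Installs=14, Clicks=1, Budget=3]  = 12; Churn = max(Signups, Reach) + 4  [with Signups=12, Reach=5]  = 16.
Change = 20 − 16 = 4.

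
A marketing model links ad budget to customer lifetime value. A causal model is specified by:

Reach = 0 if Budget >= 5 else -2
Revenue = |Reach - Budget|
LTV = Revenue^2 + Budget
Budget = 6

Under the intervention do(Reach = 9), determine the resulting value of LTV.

15

Under do(Reach=9), the mechanism Reach = 0 if Budget >= 5 else -2 is discarded; Reach is fixed at 9.
Revenue = |Reach - Budget|  [with Reach=9, Budget=6]  = 3
LTV = Revenue^2 + Budget  [with Revenue=3, Budget=6]  = 15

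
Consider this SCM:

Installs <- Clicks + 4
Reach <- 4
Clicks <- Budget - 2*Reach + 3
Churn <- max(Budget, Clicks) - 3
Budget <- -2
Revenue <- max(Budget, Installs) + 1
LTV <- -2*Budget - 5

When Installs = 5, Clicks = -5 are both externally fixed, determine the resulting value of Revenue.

6

The joint intervention fixes Installs = 5, Clicks = -5, removing each variable's own equation.
Revenue = max(Budget, Installs) + 1  [with Budget=-2, Installs=5]  = 6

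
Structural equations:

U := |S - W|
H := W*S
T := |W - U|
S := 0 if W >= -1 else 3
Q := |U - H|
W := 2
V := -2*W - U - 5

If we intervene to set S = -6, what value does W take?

Under do(S=-6), the mechanism S := 0 if W >= -1 else 3 is discarded; S is fixed at -6.
W is not downstream of the intervention, so its value is determined by the original equations.

2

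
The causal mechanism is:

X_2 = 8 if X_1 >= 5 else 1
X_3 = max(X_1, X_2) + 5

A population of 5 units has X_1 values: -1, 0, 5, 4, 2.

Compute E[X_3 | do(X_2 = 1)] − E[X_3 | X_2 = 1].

0.6

The intervention sets X_2=1 in all 5 units regardless of X_1. Recomputing X_3 per unit gives 6, 6, 10, 9, 7; average 7.6.
Conditioning on X_2=1 selects the 4 unit(s) with X_1 ∈ {-1, 0, 4, 2}. Their X_3 values: 6, 6, 9, 7. Mean = 7.
Difference = 7.6 − 7 = 0.6.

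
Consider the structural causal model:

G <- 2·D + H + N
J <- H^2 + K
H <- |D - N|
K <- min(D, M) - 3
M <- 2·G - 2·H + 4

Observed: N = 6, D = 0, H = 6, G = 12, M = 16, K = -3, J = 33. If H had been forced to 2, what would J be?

1

The intervention breaks the incoming arrows to H: H <- |D - N| no longer applies, and H = 2.
G = 2·D + H + N  [with D=0, H=2, N=6]  = 8
M = 2·G - 2·H + 4  [with G=8, H=2]  = 16
K = min(D, M) - 3  [with D=0, M=16]  = -3
J = H^2 + K  [with H=2, K=-3]  = 1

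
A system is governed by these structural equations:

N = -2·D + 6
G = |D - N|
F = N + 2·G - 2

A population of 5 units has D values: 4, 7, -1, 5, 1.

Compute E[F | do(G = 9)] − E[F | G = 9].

Under do(G=9), G's equation is replaced by G=9 for every unit. Per-unit F: 14, 8, 24, 12, 20. Mean = 15.6.
E[F|G=9] averages over only the 2 units with G=9 (D = -1, 5): F = 24, 12, mean 18.
Difference = 15.6 − 18 = -2.4.

-2.4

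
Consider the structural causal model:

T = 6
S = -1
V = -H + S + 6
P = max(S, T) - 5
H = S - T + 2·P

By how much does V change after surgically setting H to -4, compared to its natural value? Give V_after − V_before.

Intervening sets H = -4 and removes its equation (H = S - T + 2·P).
V = -H + S + 6  [with H=-4, S=-1]  = 9
Without intervention: P = max(S, T) - 5  [with S=-1, T=6]  = 1; H = S - T + 2·P  [with S=-1, T=6, P=1]  = -5; V = -H + S + 6  [with H=-5, S=-1]  = 10.
Change = 9 − 10 = -1.

-1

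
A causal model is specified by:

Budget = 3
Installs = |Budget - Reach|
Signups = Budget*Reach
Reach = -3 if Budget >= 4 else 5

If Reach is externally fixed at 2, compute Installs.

1

The intervention breaks the incoming arrows to Reach: Reach = -3 if Budget >= 4 else 5 no longer applies, and Reach = 2.
Installs = |Budget - Reach|  [with Budget=3, Reach=2]  = 1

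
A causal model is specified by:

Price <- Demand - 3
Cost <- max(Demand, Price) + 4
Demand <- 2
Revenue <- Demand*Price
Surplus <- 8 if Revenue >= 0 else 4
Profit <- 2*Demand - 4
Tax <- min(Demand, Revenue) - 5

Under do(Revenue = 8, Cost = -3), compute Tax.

-3

The joint intervention fixes Revenue = 8, Cost = -3, removing each variable's own equation.
Tax = min(Demand, Revenue) - 5  [with Demand=2, Revenue=8]  = -3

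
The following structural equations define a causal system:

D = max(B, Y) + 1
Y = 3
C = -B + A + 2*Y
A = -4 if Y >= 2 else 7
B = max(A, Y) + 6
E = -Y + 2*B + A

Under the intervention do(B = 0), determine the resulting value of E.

-7

do(B=0) replaces the equation B = max(A, Y) + 6 with the constant B = 0.
A = -4 if Y >= 2 else 7  [with Y=3]  = -4
E = -Y + 2*B + A  [with Y=3, B=0, A=-4]  = -7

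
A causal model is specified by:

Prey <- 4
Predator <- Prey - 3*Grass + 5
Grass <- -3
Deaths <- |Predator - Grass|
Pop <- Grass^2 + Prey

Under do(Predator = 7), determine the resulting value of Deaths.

The intervention breaks the incoming arrows to Predator: Predator <- Prey - 3*Grass + 5 no longer applies, and Predator = 7.
Deaths = |Predator - Grass|  [with Predator=7, Grass=-3]  = 10

10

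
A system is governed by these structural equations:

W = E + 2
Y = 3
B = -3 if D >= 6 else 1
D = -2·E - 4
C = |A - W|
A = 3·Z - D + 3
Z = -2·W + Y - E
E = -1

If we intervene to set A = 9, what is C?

Intervening sets A = 9 and removes its equation (A = 3·Z - D + 3).
W = E + 2  [with E=-1]  = 1
C = |A - W|  [with A=9, W=1]  = 8

8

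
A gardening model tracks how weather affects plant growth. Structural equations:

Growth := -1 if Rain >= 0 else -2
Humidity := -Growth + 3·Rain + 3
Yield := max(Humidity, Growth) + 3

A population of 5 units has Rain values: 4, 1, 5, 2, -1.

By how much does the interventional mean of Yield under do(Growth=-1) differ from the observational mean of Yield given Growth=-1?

-2.4

Every unit gets Growth=-1 under the intervention. Yield values become 19, 10, 22, 13, 4; E[Yield|do(Growth=-1)] = 13.6.
E[Yield|Growth=-1] averages over only the 4 units with Growth=-1 (Rain = 4, 1, 5, 2): Yield = 19, 10, 22, 13, mean 16.
Difference = 13.6 − 16 = -2.4.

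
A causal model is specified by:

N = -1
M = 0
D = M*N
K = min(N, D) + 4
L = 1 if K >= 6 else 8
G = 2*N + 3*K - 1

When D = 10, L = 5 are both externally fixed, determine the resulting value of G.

Setting D = 10, L = 5 by intervention discards those variables' equations.
K = min(N, D) + 4  [with N=-1, D=10]  = 3
G = 2*N + 3*K - 1  [with N=-1, K=3]  = 6

6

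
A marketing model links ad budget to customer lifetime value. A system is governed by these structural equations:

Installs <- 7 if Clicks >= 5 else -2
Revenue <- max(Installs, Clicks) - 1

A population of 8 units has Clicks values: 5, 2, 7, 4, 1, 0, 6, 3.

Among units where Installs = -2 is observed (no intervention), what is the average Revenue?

Observing Installs=-2 restricts to units where Installs's equation naturally yields -2: Clicks ∈ {2, 4, 1, 0, 3}. In that subpopulation Revenue = 1, 3, 0, -1, 2, mean 1.

1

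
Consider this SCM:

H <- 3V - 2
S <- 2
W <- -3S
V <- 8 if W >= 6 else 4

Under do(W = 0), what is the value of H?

Under do(W=0), the mechanism W <- -3S is discarded; W is fixed at 0.
V = 8 if W >= 6 else 4  [with W=0]  = 4
H = 3V - 2  [with V=4]  = 10

10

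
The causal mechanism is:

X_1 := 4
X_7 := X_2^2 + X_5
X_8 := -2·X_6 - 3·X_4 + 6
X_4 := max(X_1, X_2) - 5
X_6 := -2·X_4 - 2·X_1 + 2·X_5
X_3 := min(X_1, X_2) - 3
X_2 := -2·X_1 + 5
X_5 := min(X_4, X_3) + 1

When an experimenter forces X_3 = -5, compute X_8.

The intervention breaks the incoming arrows to X_3: X_3 := min(X_1, X_2) - 3 no longer applies, and X_3 = -5.
X_2 = -2·X_1 + 5  [with X_1=4]  = -3
X_4 = max(X_1, X_2) - 5  [with X_1=4, X_2=-3]  = -1
X_5 = min(X_4, X_3) + 1  [with X_4=-1, X_3=-5]  = -4
X_6 = -2·X_4 - 2·X_1 + 2·X_5  [with X_4=-1, X_1=4, X_5=-4]  = -14
X_8 = -2·X_6 - 3·X_4 + 6  [with X_6=-14, X_4=-1]  = 37

37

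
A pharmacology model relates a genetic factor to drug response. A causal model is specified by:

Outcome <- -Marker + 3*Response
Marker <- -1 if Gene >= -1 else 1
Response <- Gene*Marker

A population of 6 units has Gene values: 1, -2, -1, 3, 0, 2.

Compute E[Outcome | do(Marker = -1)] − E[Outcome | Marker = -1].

1.5

do(Marker=-1) breaks Marker's dependence on Gene. With Marker=-1 fixed, Outcome across the units is -2, 7, 4, -8, 1, -5, mean -0.5.
E[Outcome|Marker=-1] averages over only the 5 units with Marker=-1 (Gene = 1, -1, 3, 0, 2): Outcome = -2, 4, -8, 1, -5, mean -2.
Difference = -0.5 − (-2) = 1.5.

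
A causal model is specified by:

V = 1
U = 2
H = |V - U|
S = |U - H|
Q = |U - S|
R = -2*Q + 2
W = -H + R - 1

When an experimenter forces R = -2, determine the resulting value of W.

Intervening sets R = -2 and removes its equation (R = -2*Q + 2).
H = |V - U|  [with V=1, U=2]  = 1
W = -H + R - 1  [with H=1, R=-2]  = -4

-4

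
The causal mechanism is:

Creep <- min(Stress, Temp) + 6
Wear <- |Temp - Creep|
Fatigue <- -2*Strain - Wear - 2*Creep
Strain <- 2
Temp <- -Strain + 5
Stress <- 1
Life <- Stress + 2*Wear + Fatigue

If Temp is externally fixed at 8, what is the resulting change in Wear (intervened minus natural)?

-3

do(Temp=8) replaces the equation Temp <- -Strain + 5 with the constant Temp = 8.
Creep = min(Stress, Temp) + 6  [with Stress=1, Temp=8]  = 7
Wear = |Temp - Creep|  [with Temp=8, Creep=7]  = 1
Without intervention: Temp = -Strain + 5  [with Strain=2]  = 3; Creep = min(Stress, Temp) + 6  [with Stress=1, Temp=3]  = 7; Wear = |Temp - Creep|  [with Temp=3, Creep=7]  = 4.
Change = 1 − 4 = -3.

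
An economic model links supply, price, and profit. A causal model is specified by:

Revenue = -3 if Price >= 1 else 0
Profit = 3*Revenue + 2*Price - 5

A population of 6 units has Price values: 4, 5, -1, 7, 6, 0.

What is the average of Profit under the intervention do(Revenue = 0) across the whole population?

Under do(Revenue=0), Revenue's equation is replaced by Revenue=0 for every unit. Per-unit Profit: 3, 5, -7, 9, 7, -5. Mean = 2.

2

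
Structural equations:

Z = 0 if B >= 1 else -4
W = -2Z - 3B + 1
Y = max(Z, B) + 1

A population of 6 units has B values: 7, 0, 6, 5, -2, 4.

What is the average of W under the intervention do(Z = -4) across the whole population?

do(Z=-4) breaks Z's dependence on B. With Z=-4 fixed, W across the units is -12, 9, -9, -6, 15, -3, mean -1.

-1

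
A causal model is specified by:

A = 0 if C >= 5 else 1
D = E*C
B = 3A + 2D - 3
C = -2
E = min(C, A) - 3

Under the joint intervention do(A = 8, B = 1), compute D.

The joint intervention fixes A = 8, B = 1, removing each variable's own equation.
E = min(C, A) - 3  [with C=-2, A=8]  = -5
D = E*C  [with E=-5, C=-2]  = 10

10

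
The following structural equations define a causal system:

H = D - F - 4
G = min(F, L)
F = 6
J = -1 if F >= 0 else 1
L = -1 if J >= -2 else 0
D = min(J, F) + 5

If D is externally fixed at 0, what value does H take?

-10

The intervention breaks the incoming arrows to D: D = min(J, F) + 5 no longer applies, and D = 0.
H = D - F - 4  [with D=0, F=6]  = -10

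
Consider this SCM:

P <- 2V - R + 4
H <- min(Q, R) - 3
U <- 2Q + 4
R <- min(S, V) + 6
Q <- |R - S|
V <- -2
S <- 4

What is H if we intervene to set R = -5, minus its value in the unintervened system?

The intervention breaks the incoming arrows to R: R <- min(S, V) + 6 no longer applies, and R = -5.
Q = |R - S|  [with R=-5, S=4]  = 9
H = min(Q, R) - 3  [with Q=9, R=-5]  = -8
Without intervention: R = min(S, V) + 6  [with S=4, V=-2]  = 4; Q = |R - S|  [with R=4, S=4]  = 0; H = min(Q, R) - 3  [with Q=0, R=4]  = -3.
Change = -8 − (-3) = -5.

-5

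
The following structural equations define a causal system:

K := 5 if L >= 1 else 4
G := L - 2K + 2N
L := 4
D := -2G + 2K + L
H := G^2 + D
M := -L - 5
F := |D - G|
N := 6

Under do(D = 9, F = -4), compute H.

45

The joint intervention fixes D = 9, F = -4, removing each variable's own equation.
K = 5 if L >= 1 else 4  [with L=4]  = 5
G = L - 2K + 2N  [with L=4, K=5, N=6]  = 6
H = G^2 + D  [with G=6, D=9]  = 45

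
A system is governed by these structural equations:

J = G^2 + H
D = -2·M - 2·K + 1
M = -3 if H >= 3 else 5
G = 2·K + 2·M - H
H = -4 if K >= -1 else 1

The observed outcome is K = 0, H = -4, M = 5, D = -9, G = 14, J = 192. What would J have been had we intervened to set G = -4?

12

The intervention breaks the incoming arrows to G: G = 2·K + 2·M - H no longer applies, and G = -4.
H = -4 if K >= -1 else 1  [with K=0]  = -4
J = G^2 + H  [with G=-4, H=-4]  = 12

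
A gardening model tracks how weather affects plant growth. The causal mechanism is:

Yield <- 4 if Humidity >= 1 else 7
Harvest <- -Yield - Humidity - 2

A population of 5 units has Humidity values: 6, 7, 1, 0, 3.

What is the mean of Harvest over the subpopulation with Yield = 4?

-10.25

Observing Yield=4 restricts to units where Yield's equation naturally yields 4: Humidity ∈ {6, 7, 1, 3}. In that subpopulation Harvest = -12, -13, -7, -9, mean -10.25.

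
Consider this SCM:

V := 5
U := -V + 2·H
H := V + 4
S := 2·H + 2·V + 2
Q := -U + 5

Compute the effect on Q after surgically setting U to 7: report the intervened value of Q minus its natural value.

6

do(U=7) replaces the equation U := -V + 2·H with the constant U = 7.
Q = -U + 5  [with U=7]  = -2
Without intervention: H = V + 4  [with V=5]  = 9; U = -V + 2·H  [with V=5, H=9]  = 13; Q = -U + 5  [with U=13]  = -8.
Change = -2 − (-8) = 6.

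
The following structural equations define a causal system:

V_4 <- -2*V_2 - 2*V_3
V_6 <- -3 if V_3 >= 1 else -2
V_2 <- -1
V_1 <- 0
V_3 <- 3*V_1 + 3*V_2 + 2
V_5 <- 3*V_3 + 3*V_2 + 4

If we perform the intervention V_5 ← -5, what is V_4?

The intervention breaks the incoming arrows to V_5: V_5 <- 3*V_3 + 3*V_2 + 4 no longer applies, and V_5 = -5.
Since V_4 is not a descendant of the intervened variable, it is unaffected.
V_3 = 3*V_1 + 3*V_2 + 2  [with V_1=0, V_2=-1]  = -1
V_4 = -2*V_2 - 2*V_3  [with V_2=-1, V_3=-1]  = 4

4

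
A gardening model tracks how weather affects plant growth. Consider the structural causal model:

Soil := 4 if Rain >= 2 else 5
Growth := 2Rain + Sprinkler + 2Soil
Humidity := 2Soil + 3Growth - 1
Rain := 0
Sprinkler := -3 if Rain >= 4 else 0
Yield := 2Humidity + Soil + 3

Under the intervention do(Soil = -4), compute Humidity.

do(Soil=-4) replaces the equation Soil := 4 if Rain >= 2 else 5 with the constant Soil = -4.
Sprinkler = -3 if Rain >= 4 else 0  [with Rain=0]  = 0
Growth = 2Rain + Sprinkler + 2Soil  [with Rain=0, Sprinkler=0, Soil=-4]  = -8
Humidity = 2Soil + 3Growth - 1  [with Soil=-4, Growth=-8]  = -33

-33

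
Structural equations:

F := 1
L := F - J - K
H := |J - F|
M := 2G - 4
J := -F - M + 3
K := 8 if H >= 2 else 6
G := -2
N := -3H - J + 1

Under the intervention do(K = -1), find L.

-8

Intervening sets K = -1 and removes its equation (K := 8 if H >= 2 else 6).
M = 2G - 4  [with G=-2]  = -8
J = -F - M + 3  [with F=1, M=-8]  = 10
L = F - J - K  [with F=1, J=10, K=-1]  = -8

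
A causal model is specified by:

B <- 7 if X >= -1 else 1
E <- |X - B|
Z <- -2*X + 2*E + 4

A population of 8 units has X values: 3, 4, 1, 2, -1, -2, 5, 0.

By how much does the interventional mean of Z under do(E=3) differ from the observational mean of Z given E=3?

-1

The intervention sets E=3 in all 8 units regardless of X. Recomputing Z per unit gives 4, 2, 8, 6, 12, 14, 0, 10; average 7.
E[Z|E=3] averages over only the 2 units with E=3 (X = 4, -2): Z = 2, 14, mean 8.
Difference = 7 − 8 = -1.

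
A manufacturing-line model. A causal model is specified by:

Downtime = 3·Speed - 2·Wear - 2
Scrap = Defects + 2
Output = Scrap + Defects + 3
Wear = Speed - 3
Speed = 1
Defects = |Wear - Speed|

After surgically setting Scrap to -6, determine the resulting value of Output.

Intervening sets Scrap = -6 and removes its equation (Scrap = Defects + 2).
Wear = Speed - 3  [with Speed=1]  = -2
Defects = |Wear - Speed|  [with Wear=-2, Speed=1]  = 3
Output = Scrap + Defects + 3  [with Scrap=-6, Defects=3]  = 0

0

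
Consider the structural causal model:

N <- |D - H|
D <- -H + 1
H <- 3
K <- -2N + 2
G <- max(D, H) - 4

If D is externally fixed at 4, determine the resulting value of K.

do(D=4) replaces the equation D <- -H + 1 with the constant D = 4.
N = |D - H|  [with D=4, H=3]  = 1
K = -2N + 2  [with N=1]  = 0

0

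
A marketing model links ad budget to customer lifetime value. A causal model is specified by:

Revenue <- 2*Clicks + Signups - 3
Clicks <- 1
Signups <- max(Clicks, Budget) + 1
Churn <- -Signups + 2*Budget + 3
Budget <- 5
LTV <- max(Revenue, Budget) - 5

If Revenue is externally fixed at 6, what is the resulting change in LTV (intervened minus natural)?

The intervention breaks the incoming arrows to Revenue: Revenue <- 2*Clicks + Signups - 3 no longer applies, and Revenue = 6.
LTV = max(Revenue, Budget) - 5  [with Revenue=6, Budget=5]  = 1
Without intervention: Signups = max(Clicks, Budget) + 1  [with Clicks=1, Budget=5]  = 6; Revenue = 2*Clicks + Signups - 3  [with Clicks=1, Signups=6]  = 5; LTV = max(Revenue, Budget) - 5  [with Revenue=5, Budget=5]  = 0.
Change = 1 − 0 = 1.

1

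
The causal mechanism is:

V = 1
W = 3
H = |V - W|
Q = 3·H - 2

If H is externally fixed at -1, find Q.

-5

The intervention breaks the incoming arrows to H: H = |V - W| no longer applies, and H = -1.
Q = 3·H - 2  [with H=-1]  = -5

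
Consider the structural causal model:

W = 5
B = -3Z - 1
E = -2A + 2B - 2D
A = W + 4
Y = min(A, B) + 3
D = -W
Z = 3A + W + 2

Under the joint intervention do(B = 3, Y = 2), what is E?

-2

Setting B = 3, Y = 2 by intervention discards those variables' equations.
A = W + 4  [with W=5]  = 9
D = -W  [with W=5]  = -5
E = -2A + 2B - 2D  [with A=9, B=3, D=-5]  = -2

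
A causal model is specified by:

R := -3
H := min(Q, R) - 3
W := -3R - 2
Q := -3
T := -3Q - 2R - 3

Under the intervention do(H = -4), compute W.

7

The intervention breaks the incoming arrows to H: H := min(Q, R) - 3 no longer applies, and H = -4.
W is not downstream of the intervention, so its value is determined by the original equations.
W = -3R - 2  [with R=-3]  = 7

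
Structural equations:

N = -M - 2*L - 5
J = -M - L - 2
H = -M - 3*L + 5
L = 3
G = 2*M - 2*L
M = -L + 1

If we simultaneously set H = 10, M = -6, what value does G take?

-18

Setting H = 10, M = -6 by intervention discards those variables' equations.
G = 2*M - 2*L  [with M=-6, L=3]  = -18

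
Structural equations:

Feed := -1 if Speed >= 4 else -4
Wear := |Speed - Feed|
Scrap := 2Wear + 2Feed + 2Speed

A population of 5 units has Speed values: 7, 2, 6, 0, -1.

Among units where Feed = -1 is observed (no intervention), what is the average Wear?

Conditioning on Feed=-1 selects the 2 unit(s) with Speed ∈ {7, 6}. Their Wear values: 8, 7. Mean = 7.5.

7.5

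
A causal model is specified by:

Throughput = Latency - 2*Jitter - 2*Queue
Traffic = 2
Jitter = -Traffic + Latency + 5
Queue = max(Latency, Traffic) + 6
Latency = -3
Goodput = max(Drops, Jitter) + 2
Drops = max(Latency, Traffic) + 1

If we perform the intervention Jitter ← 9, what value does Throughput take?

-37

The intervention breaks the incoming arrows to Jitter: Jitter = -Traffic + Latency + 5 no longer applies, and Jitter = 9.
Queue = max(Latency, Traffic) + 6  [with Latency=-3, Traffic=2]  = 8
Throughput = Latency - 2*Jitter - 2*Queue  [with Latency=-3, Jitter=9, Queue=8]  = -37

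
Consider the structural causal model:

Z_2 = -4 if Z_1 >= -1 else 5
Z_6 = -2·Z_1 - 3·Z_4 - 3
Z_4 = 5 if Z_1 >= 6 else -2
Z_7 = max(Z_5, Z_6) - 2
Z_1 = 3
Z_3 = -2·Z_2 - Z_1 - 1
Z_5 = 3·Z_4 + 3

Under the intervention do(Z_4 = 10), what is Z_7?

31

The intervention breaks the incoming arrows to Z_4: Z_4 = 5 if Z_1 >= 6 else -2 no longer applies, and Z_4 = 10.
Z_5 = 3·Z_4 + 3  [with Z_4=10]  = 33
Z_6 = -2·Z_1 - 3·Z_4 - 3  [with Z_1=3, Z_4=10]  = -39
Z_7 = max(Z_5, Z_6) - 2  [with Z_5=33, Z_6=-39]  = 31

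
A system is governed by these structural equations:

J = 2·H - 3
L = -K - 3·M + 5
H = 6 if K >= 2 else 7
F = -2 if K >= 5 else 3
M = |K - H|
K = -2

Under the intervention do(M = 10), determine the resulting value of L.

The intervention breaks the incoming arrows to M: M = |K - H| no longer applies, and M = 10.
L = -K - 3·M + 5  [with K=-2, M=10]  = -23

-23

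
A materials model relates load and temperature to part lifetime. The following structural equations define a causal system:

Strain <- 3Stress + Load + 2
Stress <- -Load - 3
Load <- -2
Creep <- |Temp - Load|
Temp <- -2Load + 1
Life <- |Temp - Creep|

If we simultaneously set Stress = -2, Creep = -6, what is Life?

11

Setting Stress = -2, Creep = -6 by intervention discards those variables' equations.
Temp = -2Load + 1  [with Load=-2]  = 5
Life = |Temp - Creep|  [with Temp=5, Creep=-6]  = 11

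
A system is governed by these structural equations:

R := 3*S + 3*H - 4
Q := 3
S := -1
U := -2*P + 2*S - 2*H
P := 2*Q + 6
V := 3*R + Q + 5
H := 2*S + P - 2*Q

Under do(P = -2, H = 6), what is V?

41

Setting P = -2, H = 6 by intervention discards those variables' equations.
R = 3*S + 3*H - 4  [with S=-1, H=6]  = 11
V = 3*R + Q + 5  [with R=11, Q=3]  = 41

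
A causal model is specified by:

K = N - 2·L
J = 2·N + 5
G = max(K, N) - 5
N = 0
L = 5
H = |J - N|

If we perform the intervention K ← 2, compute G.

The intervention breaks the incoming arrows to K: K = N - 2·L no longer applies, and K = 2.
G = max(K, N) - 5  [with K=2, N=0]  = -3

-3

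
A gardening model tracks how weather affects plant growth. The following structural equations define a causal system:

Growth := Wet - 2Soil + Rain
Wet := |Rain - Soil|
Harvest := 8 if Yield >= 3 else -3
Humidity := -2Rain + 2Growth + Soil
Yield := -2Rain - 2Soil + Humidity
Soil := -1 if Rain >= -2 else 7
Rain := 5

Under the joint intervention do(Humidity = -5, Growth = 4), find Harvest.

-3

Setting Humidity = -5, Growth = 4 by intervention discards those variables' equations.
Soil = -1 if Rain >= -2 else 7  [with Rain=5]  = -1
Yield = -2Rain - 2Soil + Humidity  [with Rain=5, Soil=-1, Humidity=-5]  = -13
Harvest = 8 if Yield >= 3 else -3  [with Yield=-13]  = -3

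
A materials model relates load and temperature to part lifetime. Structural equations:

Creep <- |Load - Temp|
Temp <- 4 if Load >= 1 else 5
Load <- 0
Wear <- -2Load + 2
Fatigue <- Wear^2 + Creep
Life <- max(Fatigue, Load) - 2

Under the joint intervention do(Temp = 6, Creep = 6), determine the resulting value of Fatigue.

Under do(Temp = 6, Creep = 6), each intervened variable's structural equation is replaced by its fixed value.
Wear = -2Load + 2  [with Load=0]  = 2
Fatigue = Wear^2 + Creep  [with Wear=2, Creep=6]  = 10

10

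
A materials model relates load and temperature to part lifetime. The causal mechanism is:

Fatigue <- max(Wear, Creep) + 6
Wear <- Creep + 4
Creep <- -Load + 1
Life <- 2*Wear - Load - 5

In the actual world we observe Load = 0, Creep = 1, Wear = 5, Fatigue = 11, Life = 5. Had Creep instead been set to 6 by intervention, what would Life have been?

do(Creep=6) replaces the equation Creep <- -Load + 1 with the constant Creep = 6.
Wear = Creep + 4  [with Creep=6]  = 10
Life = 2*Wear - Load - 5  [with Wear=10, Load=0]  = 15

15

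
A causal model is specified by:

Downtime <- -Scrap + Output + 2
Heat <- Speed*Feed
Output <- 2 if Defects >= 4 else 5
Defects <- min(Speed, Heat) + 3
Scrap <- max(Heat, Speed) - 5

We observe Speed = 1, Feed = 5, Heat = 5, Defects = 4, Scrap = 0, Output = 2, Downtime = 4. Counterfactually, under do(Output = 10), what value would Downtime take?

Intervening sets Output = 10 and removes its equation (Output <- 2 if Defects >= 4 else 5).
Heat = Speed*Feed  [with Speed=1, Feed=5]  = 5
Scrap = max(Heat, Speed) - 5  [with Heat=5, Speed=1]  = 0
Downtime = -Scrap + Output + 2  [with Scrap=0, Output=10]  = 12

12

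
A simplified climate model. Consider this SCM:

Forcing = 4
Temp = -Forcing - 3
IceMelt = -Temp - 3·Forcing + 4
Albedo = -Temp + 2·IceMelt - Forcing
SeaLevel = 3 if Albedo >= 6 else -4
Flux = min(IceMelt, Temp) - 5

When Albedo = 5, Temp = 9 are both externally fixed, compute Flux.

The joint intervention fixes Albedo = 5, Temp = 9, removing each variable's own equation.
IceMelt = -Temp - 3·Forcing + 4  [with Temp=9, Forcing=4]  = -17
Flux = min(IceMelt, Temp) - 5  [with IceMelt=-17, Temp=9]  = -22

-22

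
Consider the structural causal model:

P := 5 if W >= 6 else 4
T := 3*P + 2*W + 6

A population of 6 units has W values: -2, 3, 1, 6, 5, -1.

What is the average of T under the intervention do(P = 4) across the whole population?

22

Under do(P=4), P's equation is replaced by P=4 for every unit. Per-unit T: 14, 24, 20, 30, 28, 16. Mean = 22.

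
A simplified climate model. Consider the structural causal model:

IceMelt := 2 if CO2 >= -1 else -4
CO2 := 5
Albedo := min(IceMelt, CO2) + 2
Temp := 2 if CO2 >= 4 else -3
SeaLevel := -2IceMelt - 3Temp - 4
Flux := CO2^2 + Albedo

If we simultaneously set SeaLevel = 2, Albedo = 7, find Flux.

Setting SeaLevel = 2, Albedo = 7 by intervention discards those variables' equations.
Flux = CO2^2 + Albedo  [with CO2=5, Albedo=7]  = 32

32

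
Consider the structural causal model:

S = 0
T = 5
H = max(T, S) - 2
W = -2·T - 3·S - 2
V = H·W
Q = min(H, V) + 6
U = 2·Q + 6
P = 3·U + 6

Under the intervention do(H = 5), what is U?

The intervention breaks the incoming arrows to H: H = max(T, S) - 2 no longer applies, and H = 5.
W = -2·T - 3·S - 2  [with T=5, S=0]  = -12
V = H·W  [with H=5, W=-12]  = -60
Q = min(H, V) + 6  [with H=5, V=-60]  = -54
U = 2·Q + 6  [with Q=-54]  = -102

-102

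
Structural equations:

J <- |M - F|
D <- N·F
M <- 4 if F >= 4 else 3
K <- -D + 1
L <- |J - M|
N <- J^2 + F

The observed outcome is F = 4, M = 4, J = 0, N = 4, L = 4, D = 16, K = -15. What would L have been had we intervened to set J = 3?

do(J=3) replaces the equation J <- |M - F| with the constant J = 3.
M = 4 if F >= 4 else 3  [with F=4]  = 4
L = |J - M|  [with J=3, M=4]  = 1

1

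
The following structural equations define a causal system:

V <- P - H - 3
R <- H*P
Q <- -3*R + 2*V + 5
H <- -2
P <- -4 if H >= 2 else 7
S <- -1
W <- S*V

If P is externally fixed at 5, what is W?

The intervention breaks the incoming arrows to P: P <- -4 if H >= 2 else 7 no longer applies, and P = 5.
V = P - H - 3  [with P=5, H=-2]  = 4
W = S*V  [with S=-1, V=4]  = -4

-4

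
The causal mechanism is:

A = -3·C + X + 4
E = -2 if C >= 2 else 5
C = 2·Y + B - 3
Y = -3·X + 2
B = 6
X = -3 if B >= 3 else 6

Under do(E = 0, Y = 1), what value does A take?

-14

The joint intervention fixes E = 0, Y = 1, removing each variable's own equation.
X = -3 if B >= 3 else 6  [with B=6]  = -3
C = 2·Y + B - 3  [with Y=1, B=6]  = 5
A = -3·C + X + 4  [with C=5, X=-3]  = -14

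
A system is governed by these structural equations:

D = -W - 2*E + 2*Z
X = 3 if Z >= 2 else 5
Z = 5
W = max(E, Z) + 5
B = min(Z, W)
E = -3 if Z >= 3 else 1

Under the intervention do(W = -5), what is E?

Under do(W=-5), the mechanism W = max(E, Z) + 5 is discarded; W is fixed at -5.
Since E is not a descendant of the intervened variable, it is unaffected.
E = -3 if Z >= 3 else 1  [with Z=5]  = -3

-3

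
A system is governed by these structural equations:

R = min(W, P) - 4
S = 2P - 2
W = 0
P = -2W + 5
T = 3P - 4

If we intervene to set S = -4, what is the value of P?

5

Under do(S=-4), the mechanism S = 2P - 2 is discarded; S is fixed at -4.
No directed path runs from S to P, so P keeps its natural value.
P = -2W + 5  [with W=0]  = 5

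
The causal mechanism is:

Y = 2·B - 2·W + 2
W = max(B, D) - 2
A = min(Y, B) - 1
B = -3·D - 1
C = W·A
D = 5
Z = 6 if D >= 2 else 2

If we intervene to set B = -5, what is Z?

Under do(B=-5), the mechanism B = -3·D - 1 is discarded; B is fixed at -5.
No directed path runs from B to Z, so Z keeps its natural value.
Z = 6 if D >= 2 else 2  [with D=5]  = 6

6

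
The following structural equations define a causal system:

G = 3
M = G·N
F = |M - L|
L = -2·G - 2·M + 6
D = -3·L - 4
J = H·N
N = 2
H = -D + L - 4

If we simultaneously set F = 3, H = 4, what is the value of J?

Setting F = 3, H = 4 by intervention discards those variables' equations.
J = H·N  [with H=4, N=2]  = 8

8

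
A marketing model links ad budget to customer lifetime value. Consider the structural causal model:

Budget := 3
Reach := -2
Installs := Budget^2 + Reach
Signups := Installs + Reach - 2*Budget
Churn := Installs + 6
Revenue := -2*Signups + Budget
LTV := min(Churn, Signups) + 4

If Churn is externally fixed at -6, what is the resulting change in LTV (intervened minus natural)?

Under do(Churn=-6), the mechanism Churn := Installs + 6 is discarded; Churn is fixed at -6.
Installs = Budget^2 + Reach  [with Budget=3, Reach=-2]  = 7
Signups = Installs + Reach - 2*Budget  [with Installs=7, Reach=-2, Budget=3]  = -1
LTV = min(Churn, Signups) + 4  [with Churn=-6, Signups=-1]  = -2
Without intervention: Installs = Budget^2 + Reach  [with Budget=3, Reach=-2]  = 7; Signups = Installs + Reach - 2*Budget  [with Installs=7, Reach=-2, Budget=3]  = -1; Churn = Installs + 6  [with Installs=7]  = 13; LTV = min(Churn, Signups) + 4  [with Churn=13, Signups=-1]  = 3.
Change = -2 − 3 = -5.

-5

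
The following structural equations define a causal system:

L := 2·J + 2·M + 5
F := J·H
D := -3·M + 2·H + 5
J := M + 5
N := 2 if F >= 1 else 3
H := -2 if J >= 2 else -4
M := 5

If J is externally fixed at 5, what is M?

5

Under do(J=5), the mechanism J := M + 5 is discarded; J is fixed at 5.
M is not downstream of the intervention, so its value is determined by the original equations.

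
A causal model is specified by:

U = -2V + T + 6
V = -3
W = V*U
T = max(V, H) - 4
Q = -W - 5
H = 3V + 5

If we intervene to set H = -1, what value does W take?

do(H=-1) replaces the equation H = 3V + 5 with the constant H = -1.
T = max(V, H) - 4  [with V=-3, H=-1]  = -5
U = -2V + T + 6  [with V=-3, T=-5]  = 7
W = V*U  [with V=-3, U=7]  = -21

-21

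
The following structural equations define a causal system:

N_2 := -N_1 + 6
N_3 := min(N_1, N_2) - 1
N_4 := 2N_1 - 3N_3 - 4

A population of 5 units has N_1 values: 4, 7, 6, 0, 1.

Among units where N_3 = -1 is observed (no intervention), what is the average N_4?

5

Observing N_3=-1 restricts to units where N_3's equation naturally yields -1: N_1 ∈ {6, 0}. In that subpopulation N_4 = 11, -1, mean 5.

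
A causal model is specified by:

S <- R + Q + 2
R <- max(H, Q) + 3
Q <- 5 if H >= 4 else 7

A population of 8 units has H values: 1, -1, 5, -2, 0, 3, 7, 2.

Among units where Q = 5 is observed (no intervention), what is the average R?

9

Conditioning on Q=5 selects the 2 unit(s) with H ∈ {5, 7}. Their R values: 8, 10. Mean = 9.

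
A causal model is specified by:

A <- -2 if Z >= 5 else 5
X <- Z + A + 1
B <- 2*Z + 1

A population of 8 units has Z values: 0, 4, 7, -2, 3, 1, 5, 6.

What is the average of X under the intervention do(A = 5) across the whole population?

9

do(A=5) breaks A's dependence on Z. With A=5 fixed, X across the units is 6, 10, 13, 4, 9, 7, 11, 12, mean 9.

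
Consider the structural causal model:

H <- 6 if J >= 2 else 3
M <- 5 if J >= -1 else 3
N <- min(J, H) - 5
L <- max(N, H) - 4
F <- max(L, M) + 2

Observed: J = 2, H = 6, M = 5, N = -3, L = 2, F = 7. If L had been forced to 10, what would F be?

12

The intervention breaks the incoming arrows to L: L <- max(N, H) - 4 no longer applies, and L = 10.
M = 5 if J >= -1 else 3  [with J=2]  = 5
F = max(L, M) + 2  [with L=10, M=5]  = 12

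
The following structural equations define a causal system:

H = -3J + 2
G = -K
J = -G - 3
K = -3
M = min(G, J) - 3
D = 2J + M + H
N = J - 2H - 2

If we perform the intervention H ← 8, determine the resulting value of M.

The intervention breaks the incoming arrows to H: H = -3J + 2 no longer applies, and H = 8.
Since M is not a descendant of the intervened variable, it is unaffected.
G = -K  [with K=-3]  = 3
J = -G - 3  [with G=3]  = -6
M = min(G, J) - 3  [with G=3, J=-6]  = -9

-9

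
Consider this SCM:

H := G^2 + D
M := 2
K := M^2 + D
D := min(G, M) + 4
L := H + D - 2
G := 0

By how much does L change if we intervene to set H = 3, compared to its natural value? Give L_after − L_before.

-1

Intervening sets H = 3 and removes its equation (H := G^2 + D).
D = min(G, M) + 4  [with G=0, M=2]  = 4
L = H + D - 2  [with H=3, D=4]  = 5
Without intervention: D = min(G, M) + 4  [with G=0, M=2]  = 4; H = G^2 + D  [with G=0, D=4]  = 4; L = H + D - 2  [with H=4, D=4]  = 6.
Change = 5 − 6 = -1.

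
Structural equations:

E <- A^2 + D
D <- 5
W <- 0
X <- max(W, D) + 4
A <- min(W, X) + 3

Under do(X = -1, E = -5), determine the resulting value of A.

2

The joint intervention fixes X = -1, E = -5, removing each variable's own equation.
A = min(W, X) + 3  [with W=0, X=-1]  = 2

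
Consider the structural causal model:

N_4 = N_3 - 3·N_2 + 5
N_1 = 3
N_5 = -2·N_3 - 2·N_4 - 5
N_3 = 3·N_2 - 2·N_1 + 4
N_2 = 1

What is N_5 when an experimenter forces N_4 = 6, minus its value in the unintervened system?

-6

Intervening sets N_4 = 6 and removes its equation (N_4 = N_3 - 3·N_2 + 5).
N_3 = 3·N_2 - 2·N_1 + 4  [with N_2=1, N_1=3]  = 1
N_5 = -2·N_3 - 2·N_4 - 5  [with N_3=1, N_4=6]  = -19
Without intervention: N_3 = 3·N_2 - 2·N_1 + 4  [with N_2=1, N_1=3]  = 1; N_4 = N_3 - 3·N_2 + 5  [with N_3=1, N_2=1]  = 3; N_5 = -2·N_3 - 2·N_4 - 5  [with N_3=1, N_4=3]  = -13.
Change = -19 − (-13) = -6.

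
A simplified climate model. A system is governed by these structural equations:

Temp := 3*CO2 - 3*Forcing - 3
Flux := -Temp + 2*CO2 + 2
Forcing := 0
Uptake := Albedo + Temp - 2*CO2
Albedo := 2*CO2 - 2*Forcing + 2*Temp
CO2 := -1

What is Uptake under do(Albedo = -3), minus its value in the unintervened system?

11

Under do(Albedo=-3), the mechanism Albedo := 2*CO2 - 2*Forcing + 2*Temp is discarded; Albedo is fixed at -3.
Temp = 3*CO2 - 3*Forcing - 3  [with CO2=-1, Forcing=0]  = -6
Uptake = Albedo + Temp - 2*CO2  [with Albedo=-3, Temp=-6, CO2=-1]  = -7
Without intervention: Temp = 3*CO2 - 3*Forcing - 3  [with CO2=-1, Forcing=0]  = -6; Albedo = 2*CO2 - 2*Forcing + 2*Temp  [with CO2=-1, Forcing=0, Temp=-6]  = -14; Uptake = Albedo + Temp - 2*CO2  [with Albedo=-14, Temp=-6, CO2=-1]  = -18.
Change = -7 − (-18) = 11.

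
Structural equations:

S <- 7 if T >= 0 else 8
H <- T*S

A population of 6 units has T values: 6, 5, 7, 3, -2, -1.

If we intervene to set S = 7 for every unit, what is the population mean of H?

Under do(S=7), S's equation is replaced by S=7 for every unit. Per-unit H: 42, 35, 49, 21, -14, -7. Mean = 21.

21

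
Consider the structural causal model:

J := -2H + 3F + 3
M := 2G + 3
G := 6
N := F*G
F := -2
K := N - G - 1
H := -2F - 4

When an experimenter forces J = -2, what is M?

15

Intervening sets J = -2 and removes its equation (J := -2H + 3F + 3).
No directed path runs from J to M, so M keeps its natural value.
M = 2G + 3  [with G=6]  = 15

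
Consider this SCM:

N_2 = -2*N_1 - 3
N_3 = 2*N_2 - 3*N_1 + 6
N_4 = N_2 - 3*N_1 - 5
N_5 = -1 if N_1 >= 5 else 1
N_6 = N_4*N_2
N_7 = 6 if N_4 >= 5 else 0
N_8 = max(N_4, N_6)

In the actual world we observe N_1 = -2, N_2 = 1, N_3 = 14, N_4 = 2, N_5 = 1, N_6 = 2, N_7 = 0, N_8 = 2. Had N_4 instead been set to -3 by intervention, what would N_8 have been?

-3

do(N_4=-3) replaces the equation N_4 = N_2 - 3*N_1 - 5 with the constant N_4 = -3.
N_2 = -2*N_1 - 3  [with N_1=-2]  = 1
N_6 = N_4*N_2  [with N_4=-3, N_2=1]  = -3
N_8 = max(N_4, N_6)  [with N_4=-3, N_6=-3]  = -3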